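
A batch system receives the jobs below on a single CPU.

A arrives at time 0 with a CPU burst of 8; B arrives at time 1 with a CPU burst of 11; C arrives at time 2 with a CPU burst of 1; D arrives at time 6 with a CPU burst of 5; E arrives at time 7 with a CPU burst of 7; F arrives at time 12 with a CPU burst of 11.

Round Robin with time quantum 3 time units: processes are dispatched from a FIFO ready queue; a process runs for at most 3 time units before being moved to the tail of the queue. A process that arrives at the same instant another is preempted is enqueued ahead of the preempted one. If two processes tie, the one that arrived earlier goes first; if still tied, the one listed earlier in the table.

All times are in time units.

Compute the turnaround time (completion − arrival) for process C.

5

Schedule: | A 0-3 | B 3-6 | C 6-7 | A 7-10 | D 10-13 | B 13-16 | E 16-19 | A 19-21 | F 21-24 | D 24-26 | B 26-29 | E 29-32 | F 32-35 | B 35-37 | E 37-38 | F 38-43 |
Completion: A=21  B=37  C=7  D=26  E=38  F=43
Turnaround(C) = completion − arrival = 7 − 2 = 5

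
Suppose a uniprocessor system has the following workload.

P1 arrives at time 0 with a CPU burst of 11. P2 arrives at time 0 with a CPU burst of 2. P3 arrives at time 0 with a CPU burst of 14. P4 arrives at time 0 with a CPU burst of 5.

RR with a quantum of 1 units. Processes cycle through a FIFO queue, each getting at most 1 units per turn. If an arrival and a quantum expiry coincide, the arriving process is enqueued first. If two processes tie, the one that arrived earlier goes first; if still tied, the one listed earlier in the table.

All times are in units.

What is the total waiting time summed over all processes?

Gantt: | P1 0-1 | P2 1-2 | P3 2-3 | P4 3-4 | P1 4-5 | P2 5-6 | P3 6-7 | P4 7-8 | P1 8-9 | P3 9-10 | P4 10-11 | P1 11-12 | P3 12-13 | P4 13-14 | P1 14-15 | P3 15-16 | P4 16-17 | P1 17-18 | P3 18-19 | P1 19-20 | P3 20-21 | P1 21-22 | P3 22-23 | P1 23-24 | P3 24-25 | P1 25-26 | P3 26-27 | P1 27-28 | P3 28-32 |
Completion: P1=28  P2=6  P3=32  P4=17
Turnaround (C−A): P1=28  P2=6  P3=32  P4=17
Waiting = turnaround − burst: P1=17, P2=4, P3=18, P4=12
Total waiting = 17 + 4 + 18 + 12 = 51

51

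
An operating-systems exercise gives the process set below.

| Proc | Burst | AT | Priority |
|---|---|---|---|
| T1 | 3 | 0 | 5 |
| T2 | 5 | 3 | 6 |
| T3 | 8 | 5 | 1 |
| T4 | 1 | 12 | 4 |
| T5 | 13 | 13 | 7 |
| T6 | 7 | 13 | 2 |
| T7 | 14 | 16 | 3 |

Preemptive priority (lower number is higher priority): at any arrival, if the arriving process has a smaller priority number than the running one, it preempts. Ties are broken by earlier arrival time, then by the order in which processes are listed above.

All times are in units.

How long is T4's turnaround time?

Timeline: | T1 0-3 | T2 3-5 | T3 5-13 | T6 13-20 | T7 20-34 | T4 34-35 | T2 35-38 | T5 38-51 |
Completion: T1=3  T2=38  T3=13  T4=35  T5=51  T6=20  T7=34
Turnaround(T4) = completion − arrival = 35 − 12 = 23

23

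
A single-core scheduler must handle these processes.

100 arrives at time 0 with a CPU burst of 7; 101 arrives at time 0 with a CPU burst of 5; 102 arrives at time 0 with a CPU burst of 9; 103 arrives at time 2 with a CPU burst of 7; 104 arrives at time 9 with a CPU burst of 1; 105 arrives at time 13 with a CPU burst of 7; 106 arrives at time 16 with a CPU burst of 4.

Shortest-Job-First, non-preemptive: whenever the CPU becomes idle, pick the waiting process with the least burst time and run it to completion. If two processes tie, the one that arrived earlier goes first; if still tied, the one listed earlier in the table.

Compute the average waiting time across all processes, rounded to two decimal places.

Timeline: | 101 0-5 | 100 5-12 | 104 12-13 | 103 13-20 | 106 20-24 | 105 24-31 | 102 31-40 |
Completion: 100=12  101=5  102=40  103=20  104=13  105=31  106=24
Turnaround (C−A): 100=12  101=5  102=40  103=18  104=4  105=18  106=8
Waiting times: 100=5, 101=0, 102=31, 103=11, 104=3, 105=11, 106=4
Average waiting = (5+0+31+11+3+11+4) / 7 = 65/7 = 9.29

9.29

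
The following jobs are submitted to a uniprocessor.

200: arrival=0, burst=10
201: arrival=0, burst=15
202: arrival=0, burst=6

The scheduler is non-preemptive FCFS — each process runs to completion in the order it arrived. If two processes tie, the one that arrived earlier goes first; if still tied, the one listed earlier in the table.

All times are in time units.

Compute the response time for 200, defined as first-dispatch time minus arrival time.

0

Gantt: | 200 0-10 | 201 10-25 | 202 25-31 |
Completion: 200=10  201=25  202=31
Turnaround (C−A): 200=10  201=25  202=31
Response(200) = first start − arrival = 0 − 0 = 0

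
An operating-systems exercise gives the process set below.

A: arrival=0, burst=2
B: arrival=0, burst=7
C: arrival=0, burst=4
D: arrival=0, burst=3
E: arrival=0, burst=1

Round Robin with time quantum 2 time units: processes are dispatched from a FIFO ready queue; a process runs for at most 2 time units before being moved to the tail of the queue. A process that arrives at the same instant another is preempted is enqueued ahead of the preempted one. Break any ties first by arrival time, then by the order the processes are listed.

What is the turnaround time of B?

Gantt: | A 0-2 | B 2-4 | C 4-6 | D 6-8 | E 8-9 | B 9-11 | C 11-13 | D 13-14 | B 14-17 |
Completion: A=2  B=17  C=13  D=14  E=9
Turnaround (C−A): A=2  B=17  C=13  D=14  E=9
Turnaround(B) = completion − arrival = 17 − 0 = 17

17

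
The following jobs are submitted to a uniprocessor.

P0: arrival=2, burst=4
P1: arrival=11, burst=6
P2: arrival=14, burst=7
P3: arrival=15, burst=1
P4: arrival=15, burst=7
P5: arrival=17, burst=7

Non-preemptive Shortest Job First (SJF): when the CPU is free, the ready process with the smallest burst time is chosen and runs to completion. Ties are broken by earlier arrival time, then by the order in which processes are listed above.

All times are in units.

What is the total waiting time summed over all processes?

Schedule: | idle 0-2 | P0 2-6 | idle 6-11 | P1 11-17 | P3 17-18 | P2 18-25 | P4 25-32 | P5 32-39 |
Completion: P0=6  P1=17  P2=25  P3=18  P4=32  P5=39
Turnaround (C−A): P0=4  P1=6  P2=11  P3=3  P4=17  P5=22
Waiting = turnaround − burst: P0=0, P1=0, P2=4, P3=2, P4=10, P5=15
Total waiting = 0 + 0 + 4 + 2 + 10 + 15 = 31

31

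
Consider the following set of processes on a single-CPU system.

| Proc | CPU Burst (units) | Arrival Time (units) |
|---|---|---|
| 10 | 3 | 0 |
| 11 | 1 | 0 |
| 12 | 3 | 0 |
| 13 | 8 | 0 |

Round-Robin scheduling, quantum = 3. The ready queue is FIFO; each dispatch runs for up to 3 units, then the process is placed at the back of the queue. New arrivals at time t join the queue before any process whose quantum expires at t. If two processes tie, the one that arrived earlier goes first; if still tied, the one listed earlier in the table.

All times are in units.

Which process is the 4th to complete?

13

Timeline: | 10 0-3 | 11 3-4 | 12 4-7 | 13 7-15 |
Completion: 10=3  11=4  12=7  13=15
Finish order: 10 → 11 → 12 → 13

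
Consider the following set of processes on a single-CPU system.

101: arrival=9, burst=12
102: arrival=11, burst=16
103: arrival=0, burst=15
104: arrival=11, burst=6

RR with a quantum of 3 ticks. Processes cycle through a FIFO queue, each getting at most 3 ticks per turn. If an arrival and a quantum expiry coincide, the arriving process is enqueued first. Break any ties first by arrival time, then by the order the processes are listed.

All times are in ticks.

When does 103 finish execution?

27

Schedule: | 103 0-9 | 101 9-12 | 103 12-15 | 102 15-18 | 104 18-21 | 101 21-24 | 103 24-27 | 102 27-30 | 104 30-33 | 101 33-36 | 102 36-39 | 101 39-42 | 102 42-49 |
Completion: 101=42  102=49  103=27  104=33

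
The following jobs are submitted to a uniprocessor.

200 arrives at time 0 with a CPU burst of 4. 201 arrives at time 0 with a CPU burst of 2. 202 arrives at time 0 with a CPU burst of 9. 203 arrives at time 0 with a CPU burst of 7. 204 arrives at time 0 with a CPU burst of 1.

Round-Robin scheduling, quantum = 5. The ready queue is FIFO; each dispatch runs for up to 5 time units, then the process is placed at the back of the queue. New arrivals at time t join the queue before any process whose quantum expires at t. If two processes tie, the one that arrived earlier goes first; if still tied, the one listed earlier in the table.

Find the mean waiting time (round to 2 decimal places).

9.60

Timeline: | 200 0-4 | 201 4-6 | 202 6-11 | 203 11-16 | 204 16-17 | 202 17-21 | 203 21-23 |
Completion: 200=4  201=6  202=21  203=23  204=17
Turnaround (C−A): 200=4  201=6  202=21  203=23  204=17
Waiting times: 200=0, 201=4, 202=12, 203=16, 204=16
Average waiting = (0+4+12+16+16) / 5 = 48/5 = 9.60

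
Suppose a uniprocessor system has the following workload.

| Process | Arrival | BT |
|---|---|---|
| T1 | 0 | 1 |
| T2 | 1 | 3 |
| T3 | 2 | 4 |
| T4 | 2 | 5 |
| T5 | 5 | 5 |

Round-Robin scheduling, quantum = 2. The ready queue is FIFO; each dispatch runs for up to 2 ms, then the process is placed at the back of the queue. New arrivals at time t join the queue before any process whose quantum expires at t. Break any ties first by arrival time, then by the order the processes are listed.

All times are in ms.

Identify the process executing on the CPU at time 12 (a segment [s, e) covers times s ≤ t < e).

Schedule: | T1 0-1 | T2 1-3 | T3 3-5 | T4 5-7 | T2 7-8 | T5 8-10 | T3 10-12 | T4 12-14 | T5 14-16 | T4 16-17 | T5 17-18 |
Completion: T1=1  T2=8  T3=12  T4=17  T5=18
Turnaround (C−A): T1=1  T2=7  T3=10  T4=15  T5=13

T4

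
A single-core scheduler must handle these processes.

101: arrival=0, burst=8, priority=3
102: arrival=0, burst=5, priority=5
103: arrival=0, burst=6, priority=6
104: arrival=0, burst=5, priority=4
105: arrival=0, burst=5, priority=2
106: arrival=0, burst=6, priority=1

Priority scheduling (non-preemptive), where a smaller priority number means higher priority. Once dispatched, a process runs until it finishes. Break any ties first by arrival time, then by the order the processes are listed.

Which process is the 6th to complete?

Timeline: | 106 0-6 | 105 6-11 | 101 11-19 | 104 19-24 | 102 24-29 | 103 29-35 |
Completion: 101=19  102=29  103=35  104=24  105=11  106=6
Turnaround (C−A): 101=19  102=29  103=35  104=24  105=11  106=6
Finish order: 106 → 105 → 101 → 104 → 102 → 103

103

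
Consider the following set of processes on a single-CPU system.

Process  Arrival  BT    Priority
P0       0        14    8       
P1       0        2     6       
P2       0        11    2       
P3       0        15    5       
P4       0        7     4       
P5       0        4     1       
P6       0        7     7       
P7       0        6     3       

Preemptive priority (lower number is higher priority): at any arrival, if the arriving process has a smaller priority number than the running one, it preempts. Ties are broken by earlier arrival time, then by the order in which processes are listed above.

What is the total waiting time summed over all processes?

Timeline: | P5 0-4 | P2 4-15 | P7 15-21 | P4 21-28 | P3 28-43 | P1 43-45 | P6 45-52 | P0 52-66 |
Completion: P0=66  P1=45  P2=15  P3=43  P4=28  P5=4  P6=52  P7=21
Turnaround (C−A): P0=66  P1=45  P2=15  P3=43  P4=28  P5=4  P6=52  P7=21
Waiting = turnaround − burst: P0=52, P1=43, P2=4, P3=28, P4=21, P5=0, P6=45, P7=15
Total waiting = 52 + 43 + 4 + 28 + 21 + 0 + 45 + 15 = 208

208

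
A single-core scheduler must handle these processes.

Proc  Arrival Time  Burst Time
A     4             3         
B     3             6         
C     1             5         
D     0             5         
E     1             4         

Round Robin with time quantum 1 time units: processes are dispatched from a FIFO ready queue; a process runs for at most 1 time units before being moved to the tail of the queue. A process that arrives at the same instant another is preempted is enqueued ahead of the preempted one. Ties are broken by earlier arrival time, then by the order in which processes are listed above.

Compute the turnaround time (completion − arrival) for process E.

16

Timeline: | D 0-1 | C 1-2 | E 2-3 | D 3-4 | C 4-5 | B 5-6 | E 6-7 | A 7-8 | D 8-9 | C 9-10 | B 10-11 | E 11-12 | A 12-13 | D 13-14 | C 14-15 | B 15-16 | E 16-17 | A 17-18 | D 18-19 | C 19-20 | B 20-23 |
Completion: A=18  B=23  C=20  D=19  E=17
Turnaround(E) = completion − arrival = 17 − 1 = 16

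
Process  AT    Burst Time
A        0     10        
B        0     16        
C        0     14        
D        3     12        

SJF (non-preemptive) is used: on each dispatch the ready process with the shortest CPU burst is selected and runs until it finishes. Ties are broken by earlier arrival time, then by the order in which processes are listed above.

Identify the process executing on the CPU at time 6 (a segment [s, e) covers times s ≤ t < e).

Gantt: | A 0-10 | D 10-22 | C 22-36 | B 36-52 |
Completion: A=10  B=52  C=36  D=22
Turnaround (C−A): A=10  B=52  C=36  D=19

A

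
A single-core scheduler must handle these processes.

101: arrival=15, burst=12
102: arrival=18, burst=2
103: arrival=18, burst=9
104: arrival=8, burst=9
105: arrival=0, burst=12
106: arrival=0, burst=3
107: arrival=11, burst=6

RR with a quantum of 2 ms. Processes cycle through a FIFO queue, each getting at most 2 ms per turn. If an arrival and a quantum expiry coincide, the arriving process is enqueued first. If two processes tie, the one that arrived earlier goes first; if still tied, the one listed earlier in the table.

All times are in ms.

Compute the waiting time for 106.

Timeline: | 105 0-2 | 106 2-4 | 105 4-6 | 106 6-7 | 105 7-9 | 104 9-11 | 105 11-13 | 107 13-15 | 104 15-17 | 105 17-19 | 101 19-21 | 107 21-23 | 104 23-25 | 102 25-27 | 103 27-29 | 105 29-31 | 101 31-33 | 107 33-35 | 104 35-37 | 103 37-39 | 101 39-41 | 104 41-42 | 103 42-44 | 101 44-46 | 103 46-48 | 101 48-50 | 103 50-51 | 101 51-53 |
Completion: 101=53  102=27  103=51  104=42  105=31  106=7  107=35
Waiting(106) = turnaround − burst = 7 − 3 = 4

4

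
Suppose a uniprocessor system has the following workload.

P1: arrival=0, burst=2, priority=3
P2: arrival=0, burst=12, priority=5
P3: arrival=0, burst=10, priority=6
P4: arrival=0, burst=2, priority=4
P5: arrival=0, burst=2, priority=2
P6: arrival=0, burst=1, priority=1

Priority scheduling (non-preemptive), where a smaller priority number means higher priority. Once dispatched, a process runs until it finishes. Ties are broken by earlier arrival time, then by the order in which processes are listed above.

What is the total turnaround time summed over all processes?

64

Gantt: | P6 0-1 | P5 1-3 | P1 3-5 | P4 5-7 | P2 7-19 | P3 19-29 |
Completion: P1=5  P2=19  P3=29  P4=7  P5=3  P6=1
Turnaround = completion − arrival: P1=5, P2=19, P3=29, P4=7, P5=3, P6=1
Total turnaround = 5 + 19 + 29 + 7 + 3 + 1 = 64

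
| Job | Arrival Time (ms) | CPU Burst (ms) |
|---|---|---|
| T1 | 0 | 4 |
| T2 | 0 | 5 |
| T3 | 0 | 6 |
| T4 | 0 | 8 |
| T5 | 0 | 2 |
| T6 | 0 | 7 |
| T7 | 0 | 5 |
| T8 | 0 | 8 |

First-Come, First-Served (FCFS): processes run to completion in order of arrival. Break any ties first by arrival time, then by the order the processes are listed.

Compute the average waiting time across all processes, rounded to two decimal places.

18.13

Schedule: | T1 0-4 | T2 4-9 | T3 9-15 | T4 15-23 | T5 23-25 | T6 25-32 | T7 32-37 | T8 37-45 |
Completion: T1=4  T2=9  T3=15  T4=23  T5=25  T6=32  T7=37  T8=45
Turnaround (C−A): T1=4  T2=9  T3=15  T4=23  T5=25  T6=32  T7=37  T8=45
Waiting times: T1=0, T2=4, T3=9, T4=15, T5=23, T6=25, T7=32, T8=37
Average waiting = (0+4+9+15+23+25+32+37) / 8 = 145/8 = 18.13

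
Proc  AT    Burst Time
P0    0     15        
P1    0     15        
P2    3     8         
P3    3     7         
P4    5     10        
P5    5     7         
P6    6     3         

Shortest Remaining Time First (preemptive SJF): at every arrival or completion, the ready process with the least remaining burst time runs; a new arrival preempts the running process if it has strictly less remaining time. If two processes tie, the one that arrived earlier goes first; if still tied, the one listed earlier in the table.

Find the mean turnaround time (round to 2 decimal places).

Gantt: | P0 0-3 | P3 3-6 | P6 6-9 | P3 9-13 | P5 13-20 | P2 20-28 | P4 28-38 | P0 38-50 | P1 50-65 |
Completion: P0=50  P1=65  P2=28  P3=13  P4=38  P5=20  P6=9
Turnaround times: P0=50, P1=65, P2=25, P3=10, P4=33, P5=15, P6=3
Average turnaround = (50+65+25+10+33+15+3) / 7 = 201/7 = 28.71

28.71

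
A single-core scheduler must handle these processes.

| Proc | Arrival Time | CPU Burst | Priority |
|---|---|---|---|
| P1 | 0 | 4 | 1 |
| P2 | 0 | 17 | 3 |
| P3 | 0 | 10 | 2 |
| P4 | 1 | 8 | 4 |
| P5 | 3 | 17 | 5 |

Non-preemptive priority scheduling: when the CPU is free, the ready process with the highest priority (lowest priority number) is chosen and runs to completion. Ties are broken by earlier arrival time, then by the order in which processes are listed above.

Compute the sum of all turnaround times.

Schedule: | P1 0-4 | P3 4-14 | P2 14-31 | P4 31-39 | P5 39-56 |
Completion: P1=4  P2=31  P3=14  P4=39  P5=56
Turnaround (C−A): P1=4  P2=31  P3=14  P4=38  P5=53
Turnaround = completion − arrival: P1=4, P2=31, P3=14, P4=38, P5=53
Total turnaround = 4 + 31 + 14 + 38 + 53 = 140

140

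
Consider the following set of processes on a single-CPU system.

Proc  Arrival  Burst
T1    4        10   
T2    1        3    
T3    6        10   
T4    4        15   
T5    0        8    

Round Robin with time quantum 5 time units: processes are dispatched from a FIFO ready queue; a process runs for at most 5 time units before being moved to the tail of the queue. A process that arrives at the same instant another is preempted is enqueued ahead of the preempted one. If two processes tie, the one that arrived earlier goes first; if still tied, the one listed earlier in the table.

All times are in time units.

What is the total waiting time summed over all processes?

86

Timeline: | T5 0-5 | T2 5-8 | T1 8-13 | T4 13-18 | T5 18-21 | T3 21-26 | T1 26-31 | T4 31-36 | T3 36-41 | T4 41-46 |
Completion: T1=31  T2=8  T3=41  T4=46  T5=21
Turnaround (C−A): T1=27  T2=7  T3=35  T4=42  T5=21
Waiting = turnaround − burst: T1=17, T2=4, T3=25, T4=27, T5=13
Total waiting = 17 + 4 + 25 + 27 + 13 = 86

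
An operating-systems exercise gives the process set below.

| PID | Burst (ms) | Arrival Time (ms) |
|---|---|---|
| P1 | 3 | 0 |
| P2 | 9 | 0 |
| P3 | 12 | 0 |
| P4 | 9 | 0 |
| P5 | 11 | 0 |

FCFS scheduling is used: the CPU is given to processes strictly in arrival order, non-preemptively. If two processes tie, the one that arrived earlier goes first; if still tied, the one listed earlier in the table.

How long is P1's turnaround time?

3

Timeline: | P1 0-3 | P2 3-12 | P3 12-24 | P4 24-33 | P5 33-44 |
Completion: P1=3  P2=12  P3=24  P4=33  P5=44
Turnaround(P1) = completion − arrival = 3 − 0 = 3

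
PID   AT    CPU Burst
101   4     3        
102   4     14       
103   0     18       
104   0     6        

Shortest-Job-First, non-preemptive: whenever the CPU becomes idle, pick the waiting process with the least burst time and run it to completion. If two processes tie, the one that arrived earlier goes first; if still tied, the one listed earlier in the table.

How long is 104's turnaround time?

6

Timeline: | 104 0-6 | 101 6-9 | 102 9-23 | 103 23-41 |
Completion: 101=9  102=23  103=41  104=6
Turnaround (C−A): 101=5  102=19  103=41  104=6
Turnaround(104) = completion − arrival = 6 − 0 = 6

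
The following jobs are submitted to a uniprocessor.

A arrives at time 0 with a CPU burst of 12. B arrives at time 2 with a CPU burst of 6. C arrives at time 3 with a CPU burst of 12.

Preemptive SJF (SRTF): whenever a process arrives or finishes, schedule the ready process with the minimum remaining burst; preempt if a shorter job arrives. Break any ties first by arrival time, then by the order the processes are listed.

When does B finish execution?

Schedule: | A 0-2 | B 2-8 | A 8-18 | C 18-30 |
Completion: A=18  B=8  C=30
Turnaround (C−A): A=18  B=6  C=27

8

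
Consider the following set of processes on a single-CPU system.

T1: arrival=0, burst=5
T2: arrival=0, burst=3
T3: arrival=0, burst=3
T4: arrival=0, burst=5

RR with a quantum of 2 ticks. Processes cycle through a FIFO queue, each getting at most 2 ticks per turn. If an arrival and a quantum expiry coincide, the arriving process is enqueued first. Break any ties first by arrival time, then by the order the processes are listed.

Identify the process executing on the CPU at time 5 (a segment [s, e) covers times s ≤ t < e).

Schedule: | T1 0-2 | T2 2-4 | T3 4-6 | T4 6-8 | T1 8-10 | T2 10-11 | T3 11-12 | T4 12-14 | T1 14-15 | T4 15-16 |
Completion: T1=15  T2=11  T3=12  T4=16
Turnaround (C−A): T1=15  T2=11  T3=12  T4=16

T3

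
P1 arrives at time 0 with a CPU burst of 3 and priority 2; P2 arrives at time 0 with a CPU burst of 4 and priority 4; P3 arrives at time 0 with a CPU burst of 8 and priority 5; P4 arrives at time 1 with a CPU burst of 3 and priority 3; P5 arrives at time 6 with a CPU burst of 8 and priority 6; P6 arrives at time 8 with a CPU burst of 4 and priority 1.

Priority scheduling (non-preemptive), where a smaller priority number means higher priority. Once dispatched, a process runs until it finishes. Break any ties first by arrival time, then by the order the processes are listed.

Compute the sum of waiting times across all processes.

40

Timeline: | P1 0-3 | P4 3-6 | P2 6-10 | P6 10-14 | P3 14-22 | P5 22-30 |
Completion: P1=3  P2=10  P3=22  P4=6  P5=30  P6=14
Waiting = turnaround − burst: P1=0, P2=6, P3=14, P4=2, P5=16, P6=2
Total waiting = 0 + 6 + 14 + 2 + 16 + 2 = 40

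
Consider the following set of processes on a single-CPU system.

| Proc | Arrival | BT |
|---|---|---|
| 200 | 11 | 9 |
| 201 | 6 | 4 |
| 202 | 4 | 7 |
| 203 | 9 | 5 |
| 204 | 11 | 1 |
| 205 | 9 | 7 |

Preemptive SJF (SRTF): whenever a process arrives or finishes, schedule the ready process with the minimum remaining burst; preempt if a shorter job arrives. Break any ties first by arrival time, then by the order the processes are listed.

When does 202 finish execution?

Gantt: | idle 0-4 | 202 4-6 | 201 6-10 | 202 10-11 | 204 11-12 | 202 12-16 | 203 16-21 | 205 21-28 | 200 28-37 |
Completion: 200=37  201=10  202=16  203=21  204=12  205=28
Turnaround (C−A): 200=26  201=4  202=12  203=12  204=1  205=19

16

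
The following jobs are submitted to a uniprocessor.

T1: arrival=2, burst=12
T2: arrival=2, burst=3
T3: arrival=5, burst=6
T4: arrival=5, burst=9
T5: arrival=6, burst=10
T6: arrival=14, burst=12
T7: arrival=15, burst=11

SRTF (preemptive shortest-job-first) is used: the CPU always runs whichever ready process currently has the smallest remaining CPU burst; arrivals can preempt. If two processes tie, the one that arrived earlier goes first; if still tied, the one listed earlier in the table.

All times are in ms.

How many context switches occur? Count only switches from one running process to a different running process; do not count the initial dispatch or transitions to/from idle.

6

Schedule: | idle 0-2 | T2 2-5 | T3 5-11 | T4 11-20 | T5 20-30 | T7 30-41 | T1 41-53 | T6 53-65 |
Completion: T1=53  T2=5  T3=11  T4=20  T5=30  T6=65  T7=41
Turnaround (C−A): T1=51  T2=3  T3=6  T4=15  T5=24  T6=51  T7=26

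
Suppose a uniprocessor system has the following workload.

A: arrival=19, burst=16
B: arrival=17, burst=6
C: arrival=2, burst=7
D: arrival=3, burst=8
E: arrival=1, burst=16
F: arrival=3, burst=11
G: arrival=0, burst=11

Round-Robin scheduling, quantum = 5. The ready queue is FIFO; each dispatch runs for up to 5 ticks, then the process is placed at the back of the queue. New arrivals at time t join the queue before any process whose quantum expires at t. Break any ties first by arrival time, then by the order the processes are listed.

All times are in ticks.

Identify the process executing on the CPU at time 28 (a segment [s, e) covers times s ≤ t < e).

Timeline: | G 0-5 | E 5-10 | C 10-15 | D 15-20 | F 20-25 | G 25-30 | E 30-35 | C 35-37 | B 37-42 | A 42-47 | D 47-50 | F 50-55 | G 55-56 | E 56-61 | B 61-62 | A 62-67 | F 67-68 | E 68-69 | A 69-75 |
Completion: A=75  B=62  C=37  D=50  E=69  F=68  G=56

G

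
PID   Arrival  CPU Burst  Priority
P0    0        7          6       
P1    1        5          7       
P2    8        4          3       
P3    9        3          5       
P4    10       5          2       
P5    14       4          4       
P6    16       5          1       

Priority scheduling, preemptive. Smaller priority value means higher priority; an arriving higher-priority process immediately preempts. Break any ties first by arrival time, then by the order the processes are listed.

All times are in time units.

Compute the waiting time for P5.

Gantt: | P0 0-7 | P1 7-8 | P2 8-10 | P4 10-15 | P2 15-16 | P6 16-21 | P2 21-22 | P5 22-26 | P3 26-29 | P1 29-33 |
Completion: P0=7  P1=33  P2=22  P3=29  P4=15  P5=26  P6=21
Turnaround (C−A): P0=7  P1=32  P2=14  P3=20  P4=5  P5=12  P6=5
Waiting(P5) = turnaround − burst = 12 − 4 = 8

8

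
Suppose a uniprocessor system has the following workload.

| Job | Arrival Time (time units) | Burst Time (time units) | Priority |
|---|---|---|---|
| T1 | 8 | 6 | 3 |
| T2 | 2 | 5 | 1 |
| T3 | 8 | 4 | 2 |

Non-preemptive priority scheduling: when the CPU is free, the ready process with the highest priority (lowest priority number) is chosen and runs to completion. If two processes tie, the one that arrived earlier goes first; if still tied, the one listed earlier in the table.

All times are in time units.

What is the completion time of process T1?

Timeline: | idle 0-2 | T2 2-7 | idle 7-8 | T3 8-12 | T1 12-18 |
Completion: T1=18  T2=7  T3=12

18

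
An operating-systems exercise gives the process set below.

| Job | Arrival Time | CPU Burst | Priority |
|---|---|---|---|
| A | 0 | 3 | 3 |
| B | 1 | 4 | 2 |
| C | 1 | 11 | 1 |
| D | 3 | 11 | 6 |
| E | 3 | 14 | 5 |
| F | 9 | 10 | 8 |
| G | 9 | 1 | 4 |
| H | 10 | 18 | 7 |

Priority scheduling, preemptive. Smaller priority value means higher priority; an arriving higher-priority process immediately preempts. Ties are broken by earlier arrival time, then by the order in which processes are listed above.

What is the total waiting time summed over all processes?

Schedule: | A 0-1 | C 1-12 | B 12-16 | A 16-18 | G 18-19 | E 19-33 | D 33-44 | H 44-62 | F 62-72 |
Completion: A=18  B=16  C=12  D=44  E=33  F=72  G=19  H=62
Waiting = turnaround − burst: A=15, B=11, C=0, D=30, E=16, F=53, G=9, H=34
Total waiting = 15 + 11 + 0 + 30 + 16 + 53 + 9 + 34 = 168

168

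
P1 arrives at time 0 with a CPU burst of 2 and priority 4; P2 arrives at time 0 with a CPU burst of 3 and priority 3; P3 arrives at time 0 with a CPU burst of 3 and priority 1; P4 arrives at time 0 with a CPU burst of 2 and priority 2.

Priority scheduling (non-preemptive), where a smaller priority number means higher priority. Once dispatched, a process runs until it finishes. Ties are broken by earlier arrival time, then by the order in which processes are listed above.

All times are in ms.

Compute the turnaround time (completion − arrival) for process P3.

Timeline: | P3 0-3 | P4 3-5 | P2 5-8 | P1 8-10 |
Completion: P1=10  P2=8  P3=3  P4=5
Turnaround(P3) = completion − arrival = 3 − 0 = 3

3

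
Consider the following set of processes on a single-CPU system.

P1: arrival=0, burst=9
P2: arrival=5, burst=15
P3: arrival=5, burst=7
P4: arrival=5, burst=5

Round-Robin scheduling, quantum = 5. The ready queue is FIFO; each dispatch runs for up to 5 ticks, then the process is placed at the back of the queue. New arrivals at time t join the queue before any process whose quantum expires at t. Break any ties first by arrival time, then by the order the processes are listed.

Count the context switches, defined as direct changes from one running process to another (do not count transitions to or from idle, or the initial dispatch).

Gantt: | P1 0-5 | P2 5-10 | P3 10-15 | P4 15-20 | P1 20-24 | P2 24-29 | P3 29-31 | P2 31-36 |
Completion: P1=24  P2=36  P3=31  P4=20

7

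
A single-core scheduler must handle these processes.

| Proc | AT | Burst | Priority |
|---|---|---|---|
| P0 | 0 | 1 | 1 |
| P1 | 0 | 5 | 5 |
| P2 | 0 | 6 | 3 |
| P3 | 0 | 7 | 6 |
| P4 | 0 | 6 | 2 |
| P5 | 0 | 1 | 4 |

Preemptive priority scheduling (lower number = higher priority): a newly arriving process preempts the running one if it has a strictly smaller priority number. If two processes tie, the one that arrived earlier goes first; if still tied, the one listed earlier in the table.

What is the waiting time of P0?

Timeline: | P0 0-1 | P4 1-7 | P2 7-13 | P5 13-14 | P1 14-19 | P3 19-26 |
Completion: P0=1  P1=19  P2=13  P3=26  P4=7  P5=14
Turnaround (C−A): P0=1  P1=19  P2=13  P3=26  P4=7  P5=14
Waiting(P0) = turnaround − burst = 1 − 1 = 0

0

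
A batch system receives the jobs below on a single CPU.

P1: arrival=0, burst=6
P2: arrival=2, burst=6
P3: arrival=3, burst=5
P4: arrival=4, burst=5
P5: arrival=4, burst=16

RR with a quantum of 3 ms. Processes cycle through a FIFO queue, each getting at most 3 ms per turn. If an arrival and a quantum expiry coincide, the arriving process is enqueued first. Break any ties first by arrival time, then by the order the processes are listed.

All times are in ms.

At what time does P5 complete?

38

Timeline: | P1 0-3 | P2 3-6 | P3 6-9 | P1 9-12 | P4 12-15 | P5 15-18 | P2 18-21 | P3 21-23 | P4 23-25 | P5 25-38 |
Completion: P1=12  P2=21  P3=23  P4=25  P5=38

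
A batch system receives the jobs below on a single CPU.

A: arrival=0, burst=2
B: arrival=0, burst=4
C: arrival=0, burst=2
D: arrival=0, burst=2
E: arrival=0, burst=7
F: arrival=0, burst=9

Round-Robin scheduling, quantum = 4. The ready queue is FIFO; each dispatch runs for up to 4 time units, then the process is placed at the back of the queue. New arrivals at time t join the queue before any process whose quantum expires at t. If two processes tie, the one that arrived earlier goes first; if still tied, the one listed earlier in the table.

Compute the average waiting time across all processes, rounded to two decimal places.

Schedule: | A 0-2 | B 2-6 | C 6-8 | D 8-10 | E 10-14 | F 14-18 | E 18-21 | F 21-26 |
Completion: A=2  B=6  C=8  D=10  E=21  F=26
Turnaround (C−A): A=2  B=6  C=8  D=10  E=21  F=26
Waiting times: A=0, B=2, C=6, D=8, E=14, F=17
Average waiting = (0+2+6+8+14+17) / 6 = 47/6 = 7.83

7.83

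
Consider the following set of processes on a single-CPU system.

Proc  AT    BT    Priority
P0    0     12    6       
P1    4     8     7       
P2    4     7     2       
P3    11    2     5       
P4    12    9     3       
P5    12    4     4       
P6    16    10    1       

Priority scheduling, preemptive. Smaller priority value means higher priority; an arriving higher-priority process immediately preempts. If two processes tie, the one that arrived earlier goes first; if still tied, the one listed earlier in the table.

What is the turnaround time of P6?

Timeline: | P0 0-4 | P2 4-11 | P3 11-12 | P4 12-16 | P6 16-26 | P4 26-31 | P5 31-35 | P3 35-36 | P0 36-44 | P1 44-52 |
Completion: P0=44  P1=52  P2=11  P3=36  P4=31  P5=35  P6=26
Turnaround(P6) = completion − arrival = 26 − 16 = 10

10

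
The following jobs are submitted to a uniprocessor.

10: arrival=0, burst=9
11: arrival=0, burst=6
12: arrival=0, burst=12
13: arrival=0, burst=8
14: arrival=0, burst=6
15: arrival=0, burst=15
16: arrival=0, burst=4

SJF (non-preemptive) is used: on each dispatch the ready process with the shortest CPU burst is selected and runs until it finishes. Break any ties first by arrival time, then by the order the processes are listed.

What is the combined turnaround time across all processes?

192

Schedule: | 16 0-4 | 11 4-10 | 14 10-16 | 13 16-24 | 10 24-33 | 12 33-45 | 15 45-60 |
Completion: 10=33  11=10  12=45  13=24  14=16  15=60  16=4
Turnaround (C−A): 10=33  11=10  12=45  13=24  14=16  15=60  16=4
Turnaround = completion − arrival: 10=33, 11=10, 12=45, 13=24, 14=16, 15=60, 16=4
Total turnaround = 33 + 10 + 45 + 24 + 16 + 60 + 4 = 192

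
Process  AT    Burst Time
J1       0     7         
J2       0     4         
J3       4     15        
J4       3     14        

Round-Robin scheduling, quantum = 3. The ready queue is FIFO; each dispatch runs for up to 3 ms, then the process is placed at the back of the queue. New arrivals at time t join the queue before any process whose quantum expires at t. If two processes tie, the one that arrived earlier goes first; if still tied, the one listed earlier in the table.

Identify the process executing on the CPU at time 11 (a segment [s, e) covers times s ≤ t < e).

Timeline: | J1 0-3 | J2 3-6 | J4 6-9 | J1 9-12 | J3 12-15 | J2 15-16 | J4 16-19 | J1 19-20 | J3 20-23 | J4 23-26 | J3 26-29 | J4 29-32 | J3 32-35 | J4 35-37 | J3 37-40 |
Completion: J1=20  J2=16  J3=40  J4=37
Turnaround (C−A): J1=20  J2=16  J3=36  J4=34

J1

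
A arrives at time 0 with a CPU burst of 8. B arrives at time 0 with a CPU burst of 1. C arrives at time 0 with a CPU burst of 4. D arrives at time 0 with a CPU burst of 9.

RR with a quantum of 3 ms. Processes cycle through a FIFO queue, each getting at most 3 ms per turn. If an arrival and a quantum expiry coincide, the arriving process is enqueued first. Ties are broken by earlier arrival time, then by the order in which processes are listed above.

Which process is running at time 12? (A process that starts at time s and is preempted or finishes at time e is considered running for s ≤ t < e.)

Gantt: | A 0-3 | B 3-4 | C 4-7 | D 7-10 | A 10-13 | C 13-14 | D 14-17 | A 17-19 | D 19-22 |
Completion: A=19  B=4  C=14  D=22
Turnaround (C−A): A=19  B=4  C=14  D=22

A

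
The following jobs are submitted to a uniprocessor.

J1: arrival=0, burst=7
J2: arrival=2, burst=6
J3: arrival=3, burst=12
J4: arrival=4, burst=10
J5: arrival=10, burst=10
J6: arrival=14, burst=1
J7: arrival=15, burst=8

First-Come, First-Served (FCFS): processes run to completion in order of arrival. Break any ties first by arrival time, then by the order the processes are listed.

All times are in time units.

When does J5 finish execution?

45

Gantt: | J1 0-7 | J2 7-13 | J3 13-25 | J4 25-35 | J5 35-45 | J6 45-46 | J7 46-54 |
Completion: J1=7  J2=13  J3=25  J4=35  J5=45  J6=46  J7=54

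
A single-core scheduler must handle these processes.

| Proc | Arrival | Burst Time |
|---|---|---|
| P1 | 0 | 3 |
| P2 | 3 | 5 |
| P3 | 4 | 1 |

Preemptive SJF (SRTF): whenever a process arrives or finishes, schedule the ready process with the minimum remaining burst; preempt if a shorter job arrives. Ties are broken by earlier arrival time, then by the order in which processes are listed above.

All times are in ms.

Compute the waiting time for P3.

Gantt: | P1 0-3 | P2 3-4 | P3 4-5 | P2 5-9 |
Completion: P1=3  P2=9  P3=5
Waiting(P3) = turnaround − burst = 1 − 1 = 0

0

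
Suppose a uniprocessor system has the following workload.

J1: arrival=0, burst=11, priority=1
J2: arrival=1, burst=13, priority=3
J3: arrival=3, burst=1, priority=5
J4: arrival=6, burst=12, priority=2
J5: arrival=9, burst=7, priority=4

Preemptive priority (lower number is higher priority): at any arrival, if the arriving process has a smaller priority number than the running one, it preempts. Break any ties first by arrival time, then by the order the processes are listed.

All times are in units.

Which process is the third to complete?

J2

Timeline: | J1 0-11 | J4 11-23 | J2 23-36 | J5 36-43 | J3 43-44 |
Completion: J1=11  J2=36  J3=44  J4=23  J5=43
Finish order: J1 → J4 → J2 → J5 → J3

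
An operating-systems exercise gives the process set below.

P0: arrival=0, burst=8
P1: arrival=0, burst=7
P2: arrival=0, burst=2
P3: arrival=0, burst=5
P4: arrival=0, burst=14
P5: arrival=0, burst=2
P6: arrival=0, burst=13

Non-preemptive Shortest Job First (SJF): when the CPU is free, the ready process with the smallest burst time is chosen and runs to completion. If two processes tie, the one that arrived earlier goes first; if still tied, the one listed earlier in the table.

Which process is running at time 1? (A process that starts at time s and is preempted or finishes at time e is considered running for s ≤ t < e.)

Gantt: | P2 0-2 | P5 2-4 | P3 4-9 | P1 9-16 | P0 16-24 | P6 24-37 | P4 37-51 |
Completion: P0=24  P1=16  P2=2  P3=9  P4=51  P5=4  P6=37
Turnaround (C−A): P0=24  P1=16  P2=2  P3=9  P4=51  P5=4  P6=37

P2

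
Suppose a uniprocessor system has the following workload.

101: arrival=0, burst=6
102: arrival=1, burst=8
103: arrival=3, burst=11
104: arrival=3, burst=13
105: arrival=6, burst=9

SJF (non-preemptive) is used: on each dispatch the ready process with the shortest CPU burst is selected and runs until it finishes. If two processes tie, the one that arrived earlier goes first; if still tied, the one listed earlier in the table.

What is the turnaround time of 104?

Gantt: | 101 0-6 | 102 6-14 | 105 14-23 | 103 23-34 | 104 34-47 |
Completion: 101=6  102=14  103=34  104=47  105=23
Turnaround (C−A): 101=6  102=13  103=31  104=44  105=17
Turnaround(104) = completion − arrival = 47 − 3 = 44

44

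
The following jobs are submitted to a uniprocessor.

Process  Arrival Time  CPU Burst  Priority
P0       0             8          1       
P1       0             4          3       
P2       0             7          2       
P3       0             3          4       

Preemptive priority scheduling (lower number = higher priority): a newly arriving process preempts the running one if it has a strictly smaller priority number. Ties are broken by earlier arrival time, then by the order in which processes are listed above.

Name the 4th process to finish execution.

Timeline: | P0 0-8 | P2 8-15 | P1 15-19 | P3 19-22 |
Completion: P0=8  P1=19  P2=15  P3=22
Finish order: P0 → P2 → P1 → P3

P3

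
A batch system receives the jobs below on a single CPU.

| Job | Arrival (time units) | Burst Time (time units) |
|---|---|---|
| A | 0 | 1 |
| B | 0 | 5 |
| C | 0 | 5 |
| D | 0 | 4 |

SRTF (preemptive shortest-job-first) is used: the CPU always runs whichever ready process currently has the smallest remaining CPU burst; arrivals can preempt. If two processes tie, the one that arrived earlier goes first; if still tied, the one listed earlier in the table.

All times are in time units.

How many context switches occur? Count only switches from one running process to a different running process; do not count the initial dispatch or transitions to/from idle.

Gantt: | A 0-1 | D 1-5 | B 5-10 | C 10-15 |
Completion: A=1  B=10  C=15  D=5
Turnaround (C−A): A=1  B=10  C=15  D=5

3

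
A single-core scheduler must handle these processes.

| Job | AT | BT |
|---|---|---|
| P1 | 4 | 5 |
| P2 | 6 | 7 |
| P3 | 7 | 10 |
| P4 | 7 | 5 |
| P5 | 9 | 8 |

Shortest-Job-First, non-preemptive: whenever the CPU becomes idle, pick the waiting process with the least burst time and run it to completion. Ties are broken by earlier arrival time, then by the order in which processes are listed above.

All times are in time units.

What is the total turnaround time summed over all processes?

79

Timeline: | idle 0-4 | P1 4-9 | P4 9-14 | P2 14-21 | P5 21-29 | P3 29-39 |
Completion: P1=9  P2=21  P3=39  P4=14  P5=29
Turnaround = completion − arrival: P1=5, P2=15, P3=32, P4=7, P5=20
Total turnaround = 5 + 15 + 32 + 7 + 20 = 79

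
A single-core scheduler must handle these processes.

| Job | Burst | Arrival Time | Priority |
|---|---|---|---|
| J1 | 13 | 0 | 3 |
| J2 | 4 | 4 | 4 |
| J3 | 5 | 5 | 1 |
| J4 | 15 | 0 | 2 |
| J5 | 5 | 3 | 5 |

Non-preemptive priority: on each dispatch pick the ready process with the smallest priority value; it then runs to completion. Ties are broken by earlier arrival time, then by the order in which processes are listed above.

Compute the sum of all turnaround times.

Gantt: | J4 0-15 | J3 15-20 | J1 20-33 | J2 33-37 | J5 37-42 |
Completion: J1=33  J2=37  J3=20  J4=15  J5=42
Turnaround (C−A): J1=33  J2=33  J3=15  J4=15  J5=39
Turnaround = completion − arrival: J1=33, J2=33, J3=15, J4=15, J5=39
Total turnaround = 33 + 33 + 15 + 15 + 39 = 135

135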